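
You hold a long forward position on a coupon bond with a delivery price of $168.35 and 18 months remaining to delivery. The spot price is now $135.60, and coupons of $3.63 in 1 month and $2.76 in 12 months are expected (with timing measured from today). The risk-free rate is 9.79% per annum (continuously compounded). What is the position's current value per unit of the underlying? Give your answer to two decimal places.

PV(remaining coupons) I = 3.63·e^(−0.0979·1/12) + 2.76·e^(−0.0979·12/12) = 6.1031
Current forward F = (S − I)·e^(rT) = (135.60 − 6.1031)·e^(0.0979·18/12) = 129.4969 × 1.158180 = 149.9807
Value (long) = (F − K)·e^(−rT) = (149.9807 − 168.35) × 0.863423 = -15.8605
Value = -$15.86

-$15.86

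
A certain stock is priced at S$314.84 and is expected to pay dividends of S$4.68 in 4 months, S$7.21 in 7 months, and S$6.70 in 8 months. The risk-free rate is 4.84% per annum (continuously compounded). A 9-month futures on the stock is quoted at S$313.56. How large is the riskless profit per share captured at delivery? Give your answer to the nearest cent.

S$5.85 per share

PV(dividends) I = 4.68·e^(−0.0484·4/12) + 7.21·e^(−0.0484·7/12) + 6.70·e^(−0.0484·8/12) = 18.1017
Fair futures F* = (S − I)·e^(rT) = (314.84 − 18.1017)·e^0.036300 = 296.7383 × 1.036967 = 307.7078
Market S$313.56 > fair 307.7078: forward overpriced → cash-and-carry (borrow at r, buy the stock and collect the dividends, short the forward).
Profit at T = |F_mkt − F*| = |313.56 − 307.7078| = S$5.85 per share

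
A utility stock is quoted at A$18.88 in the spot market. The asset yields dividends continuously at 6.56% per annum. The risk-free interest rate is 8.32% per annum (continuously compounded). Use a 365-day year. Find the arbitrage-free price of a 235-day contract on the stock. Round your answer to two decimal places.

F = S·e^((r − q)T) = 18.88 · e^((0.0832 − 0.0656) × 235/365)
= 18.88 · e^0.011332 = 18.88 × 1.011396
F = A$19.10

A$19.10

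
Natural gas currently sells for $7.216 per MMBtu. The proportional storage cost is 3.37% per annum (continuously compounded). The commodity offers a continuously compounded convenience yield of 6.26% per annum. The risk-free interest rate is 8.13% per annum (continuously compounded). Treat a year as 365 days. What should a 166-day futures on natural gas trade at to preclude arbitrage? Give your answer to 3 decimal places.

Net carry = r + u − y = 0.0813 + 0.0337 − 0.0626 = 0.0524
F = S·e^((r+u−y)T) = 7.216 · e^(0.0524 × 166/365) = 7.216 · e^0.023831
= 7.216 × 1.024117 = $7.390 per MMBtu

$7.390 per MMBtu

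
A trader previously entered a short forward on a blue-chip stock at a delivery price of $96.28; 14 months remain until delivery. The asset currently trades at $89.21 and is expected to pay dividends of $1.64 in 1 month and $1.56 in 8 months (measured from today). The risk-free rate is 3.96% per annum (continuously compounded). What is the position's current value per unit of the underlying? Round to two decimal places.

PV(remaining dividends) I = 1.64·e^(−0.0396·1/12) + 1.56·e^(−0.0396·8/12) = 3.1540
Current forward F = (S − I)·e^(rT) = (89.21 − 3.1540)·e^(0.0396·14/12) = 86.0560 × 1.047284 = 90.1251
Value (long) = (F − K)·e^(−rT) = (90.1251 − 96.28) × 0.954851 = -5.8770
Short position value = −(long value) = $5.88

$5.88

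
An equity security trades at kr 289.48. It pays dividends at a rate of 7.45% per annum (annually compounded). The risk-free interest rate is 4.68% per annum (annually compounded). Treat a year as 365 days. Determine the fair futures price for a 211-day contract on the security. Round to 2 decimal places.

kr 285.14

F = S · (1+r)^T / (1+q)^T
= 289.48 × 1.026793 / 1.042413 = 289.48 × 0.985016
F = kr 285.14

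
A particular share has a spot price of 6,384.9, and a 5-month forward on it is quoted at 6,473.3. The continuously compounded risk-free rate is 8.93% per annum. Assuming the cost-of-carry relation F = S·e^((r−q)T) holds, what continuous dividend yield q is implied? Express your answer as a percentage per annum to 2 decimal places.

From F = S·e^((r−q)T): (r − q) = ln(F/S)/T
ln(6473.3/6384.9) = ln(1.013845) = 0.013750
(r − q) = 0.013750 / (5/12) = 0.033000
q = r − ln(F/S)/T = 0.0893 − 0.033000 = 0.056300
q = 5.63%

5.63%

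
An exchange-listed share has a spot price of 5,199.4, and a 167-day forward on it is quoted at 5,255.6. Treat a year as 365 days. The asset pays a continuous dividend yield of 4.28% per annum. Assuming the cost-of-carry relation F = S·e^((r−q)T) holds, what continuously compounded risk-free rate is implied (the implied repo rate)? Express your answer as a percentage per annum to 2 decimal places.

6.63%

From F = S·e^((r−q)T): (r − q) = ln(F/S)/T
ln(5255.6/5199.4) = ln(1.010809) = 0.010751
(r − q) = 0.010751 / (167/365) = 0.023498
r = ln(F/S)/T + q = 0.023498 + 0.0428 = 0.066298
r = 6.63%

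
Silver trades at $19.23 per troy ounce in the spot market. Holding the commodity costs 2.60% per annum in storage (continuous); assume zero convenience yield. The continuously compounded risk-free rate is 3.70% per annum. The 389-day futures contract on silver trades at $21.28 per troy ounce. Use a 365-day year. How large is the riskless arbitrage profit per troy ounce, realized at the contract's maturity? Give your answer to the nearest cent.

Fair futures: F* = S·e^(carry·T), with carry = (r + u) = 0.0370 + 0.0260 = 0.0630
F* = 19.23 · e^(0.0630 × 389/365) = 19.23 · e^0.067142 = 19.23 × 1.069447 = $20.5655
Market $21.28 > fair $20.5655: forward overpriced → cash-and-carry (buy spot, short the forward).
At maturity, profit = |F_mkt − F*| = |21.28 − 20.5655| = $0.71 per troy ounce

$0.71 per troy ounce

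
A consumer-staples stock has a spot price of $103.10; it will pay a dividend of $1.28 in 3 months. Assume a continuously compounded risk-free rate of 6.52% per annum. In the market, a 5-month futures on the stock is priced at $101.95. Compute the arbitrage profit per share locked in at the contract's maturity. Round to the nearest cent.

PV(dividends) I = 1.28·e^(−0.0652·3/12) = 1.2593
Fair futures F* = (S − I)·e^(rT) = (103.10 − 1.2593)·e^0.027167 = 101.8407 × 1.027539 = 104.6453
Market $101.95 < fair 104.6453: forward underpriced → reverse cash-and-carry (short the stock, invest proceeds at r, pay the dividends, go long the forward).
Profit at T = |F_mkt − F*| = |101.95 − 104.6453| = $2.70 per share

$2.70 per share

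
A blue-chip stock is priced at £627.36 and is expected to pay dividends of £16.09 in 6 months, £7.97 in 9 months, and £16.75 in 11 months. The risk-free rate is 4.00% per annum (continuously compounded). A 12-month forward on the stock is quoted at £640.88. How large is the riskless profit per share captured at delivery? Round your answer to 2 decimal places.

PV(dividends) I = 16.09·e^(−0.0400·6/12) + 7.97·e^(−0.0400·9/12) + 16.75·e^(−0.0400·11/12) = 39.6528
Fair forward F* = (S − I)·e^(rT) = (627.36 − 39.6528)·e^0.040000 = 587.7072 × 1.040811 = 611.6921
Market £640.88 > fair 611.6921: forward overpriced → cash-and-carry (borrow at r, buy the stock and collect the dividends, short the forward).
Profit at T = |F_mkt − F*| = |640.88 − 611.6921| = £29.19 per share

£29.19 per share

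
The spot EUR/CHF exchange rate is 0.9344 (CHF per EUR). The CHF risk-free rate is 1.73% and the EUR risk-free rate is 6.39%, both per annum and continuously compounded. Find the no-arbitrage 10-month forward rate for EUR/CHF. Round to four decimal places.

0.8988

F = S·e^((r_CHF − r_EUR)T) = 0.9344 · e^((0.0173 − 0.0639) × 10/12)
= 0.9344 · e^-0.038833 = 0.9344 × 0.961911
F = 0.8988 CHF per EUR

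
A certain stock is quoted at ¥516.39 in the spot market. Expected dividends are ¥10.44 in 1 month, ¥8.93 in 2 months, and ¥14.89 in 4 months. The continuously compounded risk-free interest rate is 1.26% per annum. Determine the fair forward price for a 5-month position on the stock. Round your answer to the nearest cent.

PV(dividends) I = 10.44·e^(−0.0126·1/12) + 8.93·e^(−0.0126·2/12) + 14.89·e^(−0.0126·4/12)
I = 10.4290 + 8.9113 + 14.8276 = 34.1679
F = (S − I)·e^(rT) = (516.39 − 34.1679) · e^(0.0126·5/12)
= 482.2221 · e^0.005250 = 482.2221 × 1.005264 = ¥484.76

¥484.76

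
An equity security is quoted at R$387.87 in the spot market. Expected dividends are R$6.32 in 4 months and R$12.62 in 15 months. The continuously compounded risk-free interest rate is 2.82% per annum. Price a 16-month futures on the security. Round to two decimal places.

PV(dividends) I = 6.32·e^(−0.0282·4/12) + 12.62·e^(−0.0282·15/12)
I = 6.2609 + 12.1829 = 18.4438
F = (S − I)·e^(rT) = (387.87 − 18.4438) · e^(0.0282·16/12)
= 369.4262 · e^0.037600 = 369.4262 × 1.038316 = R$383.58

R$383.58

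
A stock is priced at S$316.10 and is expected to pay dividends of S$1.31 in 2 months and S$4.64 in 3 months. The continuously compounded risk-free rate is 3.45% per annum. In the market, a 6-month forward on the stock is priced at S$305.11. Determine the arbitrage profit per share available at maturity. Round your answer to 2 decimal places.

S$10.48 per share

PV(dividends) I = 1.31·e^(−0.0345·2/12) + 4.64·e^(−0.0345·3/12) = 5.9026
Fair forward F* = (S − I)·e^(rT) = (316.10 − 5.9026)·e^0.017250 = 310.1974 × 1.017400 = 315.5948
Market S$305.11 < fair 315.5948: forward underpriced → reverse cash-and-carry (short the stock, invest proceeds at r, pay the dividends, go long the forward).
Profit at T = |F_mkt − F*| = |305.11 − 315.5948| = S$10.48 per share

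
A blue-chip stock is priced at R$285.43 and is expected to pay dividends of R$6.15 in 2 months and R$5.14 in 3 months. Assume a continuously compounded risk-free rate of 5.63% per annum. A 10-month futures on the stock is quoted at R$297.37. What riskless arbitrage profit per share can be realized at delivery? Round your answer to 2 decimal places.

R$9.93 per share

PV(dividends) I = 6.15·e^(−0.0563·2/12) + 5.14·e^(−0.0563·3/12) = 11.1607
Fair futures F* = (S − I)·e^(rT) = (285.43 − 11.1607)·e^0.046917 = 274.2693 × 1.048035 = 287.4438
Market R$297.37 > fair 287.4438: forward overpriced → cash-and-carry (borrow at r, buy the stock and collect the dividends, short the forward).
Profit at T = |F_mkt − F*| = |297.37 − 287.4438| = R$9.93 per share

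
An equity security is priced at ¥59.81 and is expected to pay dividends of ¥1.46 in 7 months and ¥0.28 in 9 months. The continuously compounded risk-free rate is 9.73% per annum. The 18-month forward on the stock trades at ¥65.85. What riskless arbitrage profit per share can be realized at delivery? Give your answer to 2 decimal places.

PV(dividends) I = 1.46·e^(−0.0973·7/12) + 0.28·e^(−0.0973·9/12) = 1.6397
Fair forward F* = (S − I)·e^(rT) = (59.81 − 1.6397)·e^0.145950 = 58.1703 × 1.157138 = 67.3111
Market ¥65.85 < fair 67.3111: forward underpriced → reverse cash-and-carry (short the stock, invest proceeds at r, pay the dividends, go long the forward).
Profit at T = |F_mkt − F*| = |65.85 − 67.3111| = ¥1.46 per share

¥1.46 per share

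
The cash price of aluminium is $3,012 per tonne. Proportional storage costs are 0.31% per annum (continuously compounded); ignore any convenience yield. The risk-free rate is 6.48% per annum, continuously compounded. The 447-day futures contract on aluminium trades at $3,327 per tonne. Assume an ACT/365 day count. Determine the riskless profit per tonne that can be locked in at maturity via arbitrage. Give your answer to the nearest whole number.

$54 per tonne

Fair futures: F* = S·e^(carry·T), with carry = (r + u) = 0.0648 + 0.0031 = 0.0679
F* = 3012 · e^(0.0679 × 447/365) = 3012 · e^0.083154 = 3012 × 1.086709 = $3273.1675
Market $3327 > fair $3273.1675: forward overpriced → cash-and-carry (buy spot, short the forward).
At maturity, profit = |F_mkt − F*| = |3327 − 3273.1675| = $54 per tonne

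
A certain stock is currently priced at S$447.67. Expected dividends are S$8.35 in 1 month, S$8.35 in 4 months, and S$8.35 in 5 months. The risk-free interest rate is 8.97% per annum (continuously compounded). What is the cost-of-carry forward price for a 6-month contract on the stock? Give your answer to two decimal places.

PV(dividends) I = 8.35·e^(−0.0897·1/12) + 8.35·e^(−0.0897·4/12) + 8.35·e^(−0.0897·5/12)
I = 8.2878 + 8.1040 + 8.0437 = 24.4355
F = (S − I)·e^(rT) = (447.67 − 24.4355) · e^(0.0897·6/12)
= 423.2345 · e^0.044850 = 423.2345 × 1.045871 = S$442.65

S$442.65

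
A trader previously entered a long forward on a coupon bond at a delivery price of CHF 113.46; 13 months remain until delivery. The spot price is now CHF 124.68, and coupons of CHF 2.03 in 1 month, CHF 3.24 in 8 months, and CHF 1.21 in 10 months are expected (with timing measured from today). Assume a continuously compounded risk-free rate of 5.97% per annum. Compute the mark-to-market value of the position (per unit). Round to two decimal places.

CHF 12.04

PV(remaining coupons) I = 2.03·e^(−0.0597·1/12) + 3.24·e^(−0.0597·8/12) + 1.21·e^(−0.0597·10/12) = 6.2848
Current forward F = (S − I)·e^(rT) = (124.68 − 6.2848)·e^(0.0597·13/12) = 118.3952 × 1.066812 = 126.3054
Value (long) = (F − K)·e^(−rT) = (126.3054 − 113.46) × 0.937372 = 12.0409
Value = CHF 12.04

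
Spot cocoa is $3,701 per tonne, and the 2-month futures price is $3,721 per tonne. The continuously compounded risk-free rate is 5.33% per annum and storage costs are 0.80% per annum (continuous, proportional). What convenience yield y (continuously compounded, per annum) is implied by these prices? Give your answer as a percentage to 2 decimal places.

2.90%

F = S·e^((r+u−y)T) ⇒ (r+u−y) = ln(F/S)/T
ln(3721/3701) = 0.005389; /T ⇒ 0.032334
y = r + u − ln(F/S)/T = 0.0533 + 0.0080 − 0.032334 = 0.028966
y = 2.90%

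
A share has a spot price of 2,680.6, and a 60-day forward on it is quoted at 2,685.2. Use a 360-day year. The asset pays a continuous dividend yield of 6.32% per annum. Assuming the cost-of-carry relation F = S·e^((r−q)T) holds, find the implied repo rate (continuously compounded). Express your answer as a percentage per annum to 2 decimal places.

From F = S·e^((r−q)T): (r − q) = ln(F/S)/T
ln(2685.2/2680.6) = ln(1.001716) = 0.001715
(r − q) = 0.001715 / (60/360) = 0.010290
r = ln(F/S)/T + q = 0.010290 + 0.0632 = 0.073490
r = 7.35%

7.35%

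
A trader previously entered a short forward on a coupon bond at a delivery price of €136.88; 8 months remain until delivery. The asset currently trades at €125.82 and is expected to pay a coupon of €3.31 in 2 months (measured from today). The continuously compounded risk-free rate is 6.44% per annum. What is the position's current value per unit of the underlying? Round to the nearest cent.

€8.58

PV(remaining coupons) I = 3.31·e^(−0.0644·2/12) = 3.2747
Current forward F = (S − I)·e^(rT) = (125.82 − 3.2747)·e^(0.0644·8/12) = 122.5453 × 1.043868 = 127.9211
Value (long) = (F − K)·e^(−rT) = (127.9211 − 136.88) × 0.957975 = -8.5824
Short position value = −(long value) = €8.58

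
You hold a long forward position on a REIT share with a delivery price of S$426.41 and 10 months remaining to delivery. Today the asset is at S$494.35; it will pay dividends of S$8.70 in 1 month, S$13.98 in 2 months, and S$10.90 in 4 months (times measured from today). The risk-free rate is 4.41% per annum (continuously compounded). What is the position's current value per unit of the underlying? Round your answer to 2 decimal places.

S$50.04

PV(remaining dividends) I = 8.70·e^(−0.0441·1/12) + 13.98·e^(−0.0441·2/12) + 10.90·e^(−0.0441·4/12) = 33.2867
Current forward F = (S − I)·e^(rT) = (494.35 − 33.2867)·e^(0.0441·10/12) = 461.0633 × 1.037434 = 478.3227
Value (long) = (F − K)·e^(−rT) = (478.3227 − 426.41) × 0.963917 = 50.0395
Value = S$50.04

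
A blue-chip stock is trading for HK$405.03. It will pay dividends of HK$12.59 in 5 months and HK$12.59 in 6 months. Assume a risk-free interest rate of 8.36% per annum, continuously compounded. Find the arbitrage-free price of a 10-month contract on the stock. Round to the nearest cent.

HK$408.27

PV(dividends) I = 12.59·e^(−0.0836·5/12) + 12.59·e^(−0.0836·6/12)
I = 12.1590 + 12.0746 = 24.2336
F = (S − I)·e^(rT) = (405.03 − 24.2336) · e^(0.0836·10/12)
= 380.7964 · e^0.069667 = 380.7964 × 1.072151 = HK$408.27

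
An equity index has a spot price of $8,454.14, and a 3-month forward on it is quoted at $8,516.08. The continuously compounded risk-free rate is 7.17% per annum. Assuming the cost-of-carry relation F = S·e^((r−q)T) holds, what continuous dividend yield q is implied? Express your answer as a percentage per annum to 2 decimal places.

4.25%

From F = S·e^((r−q)T): (r − q) = ln(F/S)/T
ln(8516.08/8454.14) = ln(1.007327) = 0.007300
(r − q) = 0.007300 / (3/12) = 0.029200
q = r − ln(F/S)/T = 0.0717 − 0.029200 = 0.042500
q = 4.25%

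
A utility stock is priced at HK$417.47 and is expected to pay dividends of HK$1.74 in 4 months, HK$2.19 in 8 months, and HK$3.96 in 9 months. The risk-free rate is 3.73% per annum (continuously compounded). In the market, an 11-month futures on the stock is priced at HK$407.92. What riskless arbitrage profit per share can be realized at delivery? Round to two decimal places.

PV(dividends) I = 1.74·e^(−0.0373·4/12) + 2.19·e^(−0.0373·8/12) + 3.96·e^(−0.0373·9/12) = 7.7055
Fair futures F* = (S − I)·e^(rT) = (417.47 − 7.7055)·e^0.034192 = 409.7645 × 1.034783 = 424.0173
Market HK$407.92 < fair 424.0173: forward underpriced → reverse cash-and-carry (short the stock, invest proceeds at r, pay the dividends, go long the forward).
Profit at T = |F_mkt − F*| = |407.92 − 424.0173| = HK$16.10 per share

HK$16.10 per share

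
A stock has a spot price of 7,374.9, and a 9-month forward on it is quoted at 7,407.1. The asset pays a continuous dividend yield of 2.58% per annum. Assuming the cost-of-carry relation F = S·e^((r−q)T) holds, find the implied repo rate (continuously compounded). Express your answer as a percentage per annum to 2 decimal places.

From F = S·e^((r−q)T): (r − q) = ln(F/S)/T
ln(7407.1/7374.9) = ln(1.004366) = 0.004356
(r − q) = 0.004356 / (9/12) = 0.005808
r = ln(F/S)/T + q = 0.005808 + 0.0258 = 0.031608
r = 3.16%

3.16%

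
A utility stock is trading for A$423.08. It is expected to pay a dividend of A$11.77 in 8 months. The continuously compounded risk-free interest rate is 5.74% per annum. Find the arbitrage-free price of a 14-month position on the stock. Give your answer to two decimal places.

A$440.27

PV(dividends) I = 11.77·e^(−0.0574·8/12)
I = 11.3281
F = (S − I)·e^(rT) = (423.08 − 11.3281) · e^(0.0574·14/12)
= 411.7519 · e^0.066967 = 411.7519 × 1.069260 = A$440.27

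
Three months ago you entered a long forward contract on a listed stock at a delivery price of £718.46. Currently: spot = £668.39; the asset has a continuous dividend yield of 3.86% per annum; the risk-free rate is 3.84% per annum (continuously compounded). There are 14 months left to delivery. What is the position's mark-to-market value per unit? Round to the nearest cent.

-£48.03

Current fair forward for the remaining 14 months: F = S·e^((r − q)·T), (r − q) = 0.0384 − 0.0386 = -0.0002
F = 668.39 · e^(-0.0002 × 14/12) = 668.39 × 0.999767 = 668.2343
Value of long forward = (F − K)·e^(−rT) = (668.2343 − 718.46) · e^(−0.0384·14/12)
= -50.2257 × 0.956189 = -48.03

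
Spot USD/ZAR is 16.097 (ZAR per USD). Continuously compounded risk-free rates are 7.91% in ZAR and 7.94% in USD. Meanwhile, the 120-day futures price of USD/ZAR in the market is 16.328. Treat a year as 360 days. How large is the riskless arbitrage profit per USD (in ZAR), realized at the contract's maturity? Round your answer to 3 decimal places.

0.233 per USD (in ZAR)

Fair futures: F* = S·e^(carry·T), with carry = (r_ZAR − r_USD) = 0.0791 − 0.0794 = -0.0003
F* = 16.097 · e^(-0.0003 × 120/360) = 16.097 · e^-0.000100 = 16.097 × 0.999900 = 16.0954
Market 16.328 > fair 16.0954: forward overpriced → cash-and-carry (buy spot, short the forward).
At maturity, profit = |F_mkt − F*| = |16.328 − 16.0954| = 0.233 per USD (in ZAR)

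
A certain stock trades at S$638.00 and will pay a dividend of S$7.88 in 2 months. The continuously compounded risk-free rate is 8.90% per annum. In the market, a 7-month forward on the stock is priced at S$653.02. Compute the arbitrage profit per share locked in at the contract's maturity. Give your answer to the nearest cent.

S$10.80 per share

PV(dividends) I = 7.88·e^(−0.0890·2/12) = 7.7640
Fair forward F* = (S − I)·e^(rT) = (638.00 − 7.7640)·e^0.051917 = 630.2360 × 1.053288 = 663.8200
Market S$653.02 < fair 663.8200: forward underpriced → reverse cash-and-carry (short the stock, invest proceeds at r, pay the dividends, go long the forward).
Profit at T = |F_mkt − F*| = |653.02 − 663.8200| = S$10.80 per share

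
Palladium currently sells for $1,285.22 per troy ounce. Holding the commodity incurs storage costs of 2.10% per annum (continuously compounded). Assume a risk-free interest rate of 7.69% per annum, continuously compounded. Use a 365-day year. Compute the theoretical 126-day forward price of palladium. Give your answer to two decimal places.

Net carry = r + u − y = 0.0769 + 0.0210 − 0.0000 = 0.0979
F = S·e^((r+u−y)T) = 1285.22 · e^(0.0979 × 126/365) = 1285.22 · e^0.03379562
= 1285.22 × 1.03437318 = $1,329.40 per troy ounce

$1,329.40 per troy ounce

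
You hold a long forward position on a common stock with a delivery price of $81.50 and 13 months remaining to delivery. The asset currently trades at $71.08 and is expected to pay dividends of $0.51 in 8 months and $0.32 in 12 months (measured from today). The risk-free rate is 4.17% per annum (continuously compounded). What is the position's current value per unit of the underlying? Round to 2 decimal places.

-$7.62

PV(remaining dividends) I = 0.51·e^(−0.0417·8/12) + 0.32·e^(−0.0417·12/12) = 0.8029
Current forward F = (S − I)·e^(rT) = (71.08 − 0.8029)·e^(0.0417·13/12) = 70.2771 × 1.046211 = 73.5247
Value (long) = (F − K)·e^(−rT) = (73.5247 − 81.50) × 0.955830 = -7.6230
Value = -$7.62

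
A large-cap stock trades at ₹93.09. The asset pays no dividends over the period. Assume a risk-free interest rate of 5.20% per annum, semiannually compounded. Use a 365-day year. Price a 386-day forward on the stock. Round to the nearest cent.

F = S · (1+r/2)^(2T)
= 93.09 × 1.055790
F = ₹98.28

₹98.28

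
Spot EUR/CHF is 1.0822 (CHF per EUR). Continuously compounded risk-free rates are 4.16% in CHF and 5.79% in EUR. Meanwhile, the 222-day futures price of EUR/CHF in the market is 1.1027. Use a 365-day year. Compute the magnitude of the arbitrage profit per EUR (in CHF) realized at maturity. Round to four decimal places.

Fair futures: F* = S·e^(carry·T), with carry = (r_CHF − r_EUR) = 0.0416 − 0.0579 = -0.0163
F* = 1.0822 · e^(-0.0163 × 222/365) = 1.0822 · e^-0.009914 = 1.0822 × 0.990135 = 1.0715
Market 1.1027 > fair 1.0715: forward overpriced → cash-and-carry (buy spot, short the forward).
At maturity, profit = |F_mkt − F*| = |1.1027 − 1.0715| = 0.0312 per EUR (in CHF)

0.0312 per EUR (in CHF)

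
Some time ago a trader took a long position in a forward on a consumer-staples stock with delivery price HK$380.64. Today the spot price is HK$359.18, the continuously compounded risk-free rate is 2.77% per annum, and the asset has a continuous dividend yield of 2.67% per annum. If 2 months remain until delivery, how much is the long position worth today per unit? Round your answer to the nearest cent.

Current fair forward for the remaining 2 months: F = S·e^((r − q)·T), (r − q) = 0.0277 − 0.0267 = 0.0010
F = 359.18 · e^(0.0010 × 2/12) = 359.18 × 1.000167 = 359.2400
Value of long forward = (F − K)·e^(−rT) = (359.2400 − 380.64) · e^(−0.0277·2/12)
= -21.4000 × 0.995394 = -21.30

-HK$21.30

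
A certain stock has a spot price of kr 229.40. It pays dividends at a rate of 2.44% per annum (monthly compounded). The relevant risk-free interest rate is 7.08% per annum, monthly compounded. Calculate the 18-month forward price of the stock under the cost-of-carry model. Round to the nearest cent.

F = S · (1+r/12)^(12T) / (1+q/12)^(12T)
= 229.40 × 1.111697 / 1.037239 = 229.40 × 1.071785
F = kr 245.87

kr 245.87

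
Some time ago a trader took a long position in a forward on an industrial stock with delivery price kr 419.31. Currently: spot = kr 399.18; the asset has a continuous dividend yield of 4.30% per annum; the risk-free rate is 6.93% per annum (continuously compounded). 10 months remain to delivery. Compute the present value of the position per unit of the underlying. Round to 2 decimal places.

-kr 10.65

Current fair forward for the remaining 10 months: F = S·e^((r − q)·T), (r − q) = 0.0693 − 0.0430 = 0.0263
F = 399.18 · e^(0.0263 × 10/12) = 399.18 × 1.022159 = 408.0254
Value of long forward = (F − K)·e^(−rT) = (408.0254 − 419.31) · e^(−0.0693·10/12)
= -11.2846 × 0.943886 = -10.65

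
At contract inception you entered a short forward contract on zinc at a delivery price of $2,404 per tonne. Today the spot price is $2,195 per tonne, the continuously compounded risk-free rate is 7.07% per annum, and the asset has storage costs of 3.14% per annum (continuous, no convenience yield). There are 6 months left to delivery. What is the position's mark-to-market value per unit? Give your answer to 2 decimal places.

Current fair forward for the remaining 6 months: F = S·e^((r + u)·T), (r + u) = 0.0707 + 0.0314 = 0.1021
F = 2195 · e^(0.1021 × 6/12) = 2195 × 1.05237551 = 2309.9642
Value of long forward = (F − K)·e^(−rT) = (2309.9642 − 2404) · e^(−0.0707·6/12)
= -94.0358 × 0.96526751 = -90.77
Short position value = −(long value) = $90.77

$90.77 per tonne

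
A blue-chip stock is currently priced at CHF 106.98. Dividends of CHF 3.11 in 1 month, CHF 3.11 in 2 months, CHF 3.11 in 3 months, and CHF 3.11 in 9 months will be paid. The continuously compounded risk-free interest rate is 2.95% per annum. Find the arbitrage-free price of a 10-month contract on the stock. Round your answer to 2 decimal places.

PV(dividends) I = 3.11·e^(−0.0295·1/12) + 3.11·e^(−0.0295·2/12) + 3.11·e^(−0.0295·3/12) + 3.11·e^(−0.0295·9/12)
I = 3.1024 + 3.0947 + 3.0871 + 3.0419 = 12.3261
F = (S − I)·e^(rT) = (106.98 − 12.3261) · e^(0.0295·10/12)
= 94.6539 · e^0.024583 = 94.6539 × 1.024888 = CHF 97.01

CHF 97.01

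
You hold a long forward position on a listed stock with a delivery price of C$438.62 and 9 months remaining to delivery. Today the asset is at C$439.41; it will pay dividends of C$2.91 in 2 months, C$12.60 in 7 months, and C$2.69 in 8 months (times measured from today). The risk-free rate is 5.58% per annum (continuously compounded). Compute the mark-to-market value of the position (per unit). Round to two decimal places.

C$1.10

PV(remaining dividends) I = 2.91·e^(−0.0558·2/12) + 12.60·e^(−0.0558·7/12) + 2.69·e^(−0.0558·8/12) = 17.6713
Current forward F = (S − I)·e^(rT) = (439.41 − 17.6713)·e^(0.0558·9/12) = 421.7387 × 1.042738 = 439.7630
Value (long) = (F − K)·e^(−rT) = (439.7630 − 438.62) × 0.959014 = 1.0962
Value = C$1.10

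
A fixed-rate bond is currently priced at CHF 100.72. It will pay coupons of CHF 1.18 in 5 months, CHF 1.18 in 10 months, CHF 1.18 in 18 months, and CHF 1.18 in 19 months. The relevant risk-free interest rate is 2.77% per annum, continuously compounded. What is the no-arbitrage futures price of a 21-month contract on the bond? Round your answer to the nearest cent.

PV(coupons) I = 1.18·e^(−0.0277·5/12) + 1.18·e^(−0.0277·10/12) + 1.18·e^(−0.0277·18/12) + 1.18·e^(−0.0277·19/12)
I = 1.1665 + 1.1531 + 1.1320 + 1.1294 = 4.5810
F = (S − I)·e^(rT) = (100.72 − 4.5810) · e^(0.0277·21/12)
= 96.1390 · e^0.048475 = 96.1390 × 1.049669 = CHF 100.91

CHF 100.91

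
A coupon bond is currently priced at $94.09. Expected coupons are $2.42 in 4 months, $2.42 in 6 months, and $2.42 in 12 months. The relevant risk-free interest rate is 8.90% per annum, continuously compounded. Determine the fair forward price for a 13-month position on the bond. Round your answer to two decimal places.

PV(coupons) I = 2.42·e^(−0.0890·4/12) + 2.42·e^(−0.0890·6/12) + 2.42·e^(−0.0890·12/12)
I = 2.3493 + 2.3147 + 2.2139 = 6.8779
F = (S − I)·e^(rT) = (94.09 − 6.8779) · e^(0.0890·13/12)
= 87.2121 · e^0.096417 = 87.2121 × 1.101218 = $96.04

$96.04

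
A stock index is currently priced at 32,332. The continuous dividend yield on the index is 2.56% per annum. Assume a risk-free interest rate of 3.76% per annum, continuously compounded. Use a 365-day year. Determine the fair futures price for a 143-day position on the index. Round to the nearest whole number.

F = S·e^((r − q)T) = 32332 · e^((0.0376 − 0.0256) × 143/365)
= 32332 · e^0.004701 = 32332 × 1.004712
F = 32,484

32,484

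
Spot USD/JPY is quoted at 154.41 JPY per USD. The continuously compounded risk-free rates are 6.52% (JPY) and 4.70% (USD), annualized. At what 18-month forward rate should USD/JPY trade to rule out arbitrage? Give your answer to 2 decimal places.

158.68

F = S·e^((r_JPY − r_USD)T) = 154.41 · e^((0.0652 − 0.0470) × 18/12)
= 154.41 · e^0.027300 = 154.41 × 1.027676
F = 158.68 JPY per USD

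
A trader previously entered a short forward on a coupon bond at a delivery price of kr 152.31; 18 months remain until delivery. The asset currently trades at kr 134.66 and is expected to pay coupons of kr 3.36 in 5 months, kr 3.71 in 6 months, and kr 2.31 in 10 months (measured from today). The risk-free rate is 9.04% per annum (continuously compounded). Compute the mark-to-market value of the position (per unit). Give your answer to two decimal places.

kr 7.26

PV(remaining coupons) I = 3.36·e^(−0.0904·5/12) + 3.71·e^(−0.0904·6/12) + 2.31·e^(−0.0904·10/12) = 8.9242
Current forward F = (S − I)·e^(rT) = (134.66 − 8.9242)·e^(0.0904·18/12) = 125.7358 × 1.145224 = 143.9957
Value (long) = (F − K)·e^(−rT) = (143.9957 − 152.31) × 0.873192 = -7.2600
Short position value = −(long value) = kr 7.26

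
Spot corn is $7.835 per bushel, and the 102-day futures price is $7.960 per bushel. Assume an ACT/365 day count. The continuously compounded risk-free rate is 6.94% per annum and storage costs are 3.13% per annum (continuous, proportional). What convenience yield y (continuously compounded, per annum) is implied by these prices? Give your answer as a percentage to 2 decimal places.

F = S·e^((r+u−y)T) ⇒ (r+u−y) = ln(F/S)/T
ln(7.960/7.835) = 0.015828; /T ⇒ 0.056639
y = r + u − ln(F/S)/T = 0.0694 + 0.0313 − 0.056639 = 0.044061
y = 4.41%

4.41%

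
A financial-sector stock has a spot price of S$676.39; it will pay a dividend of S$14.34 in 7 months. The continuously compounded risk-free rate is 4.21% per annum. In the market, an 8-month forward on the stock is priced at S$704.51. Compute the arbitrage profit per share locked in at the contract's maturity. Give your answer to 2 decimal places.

S$23.26 per share

PV(dividends) I = 14.34·e^(−0.0421·7/12) = 13.9921
Fair forward F* = (S − I)·e^(rT) = (676.39 − 13.9921)·e^0.028067 = 662.3979 × 1.028465 = 681.2531
Market S$704.51 > fair 681.2531: forward overpriced → cash-and-carry (borrow at r, buy the stock and collect the dividends, short the forward).
Profit at T = |F_mkt − F*| = |704.51 − 681.2531| = S$23.26 per share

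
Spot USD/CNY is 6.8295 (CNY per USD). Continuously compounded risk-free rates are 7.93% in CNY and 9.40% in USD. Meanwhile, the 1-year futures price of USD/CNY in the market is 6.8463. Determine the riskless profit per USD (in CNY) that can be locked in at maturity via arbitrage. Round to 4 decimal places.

0.1165 per USD (in CNY)

Fair futures: F* = S·e^(carry·T), with carry = (r_CNY − r_USD) = 0.0793 − 0.0940 = -0.0147
F* = 6.8295 · e^(-0.0147 × 12/12) = 6.8295 · e^-0.014700 = 6.8295 × 0.985408 = 6.7298
Market 6.8463 > fair 6.7298: forward overpriced → cash-and-carry (buy spot, short the forward).
At maturity, profit = |F_mkt − F*| = |6.8463 − 6.7298| = 0.1165 per USD (in CNY)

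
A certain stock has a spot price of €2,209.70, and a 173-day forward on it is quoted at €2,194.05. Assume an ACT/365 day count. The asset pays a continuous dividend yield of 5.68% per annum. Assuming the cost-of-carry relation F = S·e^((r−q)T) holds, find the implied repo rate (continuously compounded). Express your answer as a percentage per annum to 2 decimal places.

From F = S·e^((r−q)T): (r − q) = ln(F/S)/T
ln(2194.05/2209.70) = ln(0.992918) = -0.007107
(r − q) = -0.007107 / (173/365) = -0.014995
r = ln(F/S)/T + q = -0.014995 + 0.0568 = 0.041805
r = 4.18%

4.18%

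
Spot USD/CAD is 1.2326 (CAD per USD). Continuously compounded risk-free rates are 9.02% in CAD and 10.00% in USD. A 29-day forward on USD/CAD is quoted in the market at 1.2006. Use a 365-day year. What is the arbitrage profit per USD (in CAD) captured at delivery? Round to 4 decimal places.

0.0310 per USD (in CAD)

Fair forward: F* = S·e^(carry·T), with carry = (r_CAD − r_USD) = 0.0902 − 0.1000 = -0.0098
F* = 1.2326 · e^(-0.0098 × 29/365) = 1.2326 · e^-0.000779 = 1.2326 × 0.999221 = 1.2316
Market 1.2006 < fair 1.2316: forward underpriced → reverse cash-and-carry (short spot, go long the forward).
At maturity, profit = |F_mkt − F*| = |1.2006 − 1.2316| = 0.0310 per USD (in CAD)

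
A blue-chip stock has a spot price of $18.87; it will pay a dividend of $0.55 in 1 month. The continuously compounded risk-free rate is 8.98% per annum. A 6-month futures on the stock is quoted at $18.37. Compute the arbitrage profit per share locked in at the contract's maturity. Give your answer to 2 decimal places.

$0.80 per share

PV(dividends) I = 0.55·e^(−0.0898·1/12) = 0.5459
Fair futures F* = (S − I)·e^(rT) = (18.87 − 0.5459)·e^0.044900 = 18.3241 × 1.045923 = 19.1656
Market $18.37 < fair 19.1656: forward underpriced → reverse cash-and-carry (short the stock, invest proceeds at r, pay the dividends, go long the forward).
Profit at T = |F_mkt − F*| = |18.37 − 19.1656| = $0.80 per share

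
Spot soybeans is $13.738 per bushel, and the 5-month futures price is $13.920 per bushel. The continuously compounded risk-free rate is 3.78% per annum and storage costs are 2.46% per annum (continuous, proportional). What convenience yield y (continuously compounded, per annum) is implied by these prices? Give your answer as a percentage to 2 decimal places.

F = S·e^((r+u−y)T) ⇒ (r+u−y) = ln(F/S)/T
ln(13.920/13.738) = 0.013161; /T ⇒ 0.031586
y = r + u − ln(F/S)/T = 0.0378 + 0.0246 − 0.031586 = 0.030814
y = 3.08%

3.08%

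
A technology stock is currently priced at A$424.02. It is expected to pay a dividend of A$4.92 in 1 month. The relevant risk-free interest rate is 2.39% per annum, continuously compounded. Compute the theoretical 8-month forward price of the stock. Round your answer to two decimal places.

PV(dividends) I = 4.92·e^(−0.0239·1/12)
I = 4.9102
F = (S − I)·e^(rT) = (424.02 − 4.9102) · e^(0.0239·8/12)
= 419.1098 · e^0.015933 = 419.1098 × 1.016061 = A$425.84

A$425.84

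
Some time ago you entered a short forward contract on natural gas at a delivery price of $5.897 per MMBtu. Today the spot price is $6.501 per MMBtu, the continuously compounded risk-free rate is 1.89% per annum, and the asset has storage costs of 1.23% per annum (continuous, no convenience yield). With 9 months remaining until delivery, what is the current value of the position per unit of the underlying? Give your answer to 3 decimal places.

Current fair forward for the remaining 9 months: F = S·e^((r + u)·T), (r + u) = 0.0189 + 0.0123 = 0.0312
F = 6.501 · e^(0.0312 × 9/12) = 6.501 × 1.023676 = 6.6549
Value of long forward = (F − K)·e^(−rT) = (6.6549 − 5.897) · e^(−0.0189·9/12)
= 0.7579 × 0.985925 = 0.747
Short position value = −(long value) = -$0.747

-$0.747 per MMBtu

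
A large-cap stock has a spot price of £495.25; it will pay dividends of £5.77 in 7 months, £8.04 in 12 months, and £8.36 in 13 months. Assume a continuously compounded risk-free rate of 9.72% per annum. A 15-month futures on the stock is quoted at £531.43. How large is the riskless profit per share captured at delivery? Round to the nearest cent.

£4.91 per share

PV(dividends) I = 5.77·e^(−0.0972·7/12) + 8.04·e^(−0.0972·12/12) + 8.36·e^(−0.0972·13/12) = 20.2717
Fair futures F* = (S − I)·e^(rT) = (495.25 − 20.2717)·e^0.121500 = 474.9783 × 1.129189 = 536.3403
Market £531.43 < fair 536.3403: forward underpriced → reverse cash-and-carry (short the stock, invest proceeds at r, pay the dividends, go long the forward).
Profit at T = |F_mkt − F*| = |531.43 − 536.3403| = £4.91 per share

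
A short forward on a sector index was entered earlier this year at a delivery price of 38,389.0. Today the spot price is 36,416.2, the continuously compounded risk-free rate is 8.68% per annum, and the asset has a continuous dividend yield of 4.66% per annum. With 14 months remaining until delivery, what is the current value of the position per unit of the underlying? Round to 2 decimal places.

Current fair forward for the remaining 14 months: F = S·e^((r − q)·T), (r − q) = 0.0868 − 0.0466 = 0.0402
F = 36416.2 · e^(0.0402 × 14/12) = 36416.2 × 1.04801720 = 38164.8040
Value of long forward = (F − K)·e^(−rT) = (38164.8040 − 38389.0) · e^(−0.0868·14/12)
= -224.1960 × 0.90369202 = -202.60
Short position value = −(long value) = 202.60

202.60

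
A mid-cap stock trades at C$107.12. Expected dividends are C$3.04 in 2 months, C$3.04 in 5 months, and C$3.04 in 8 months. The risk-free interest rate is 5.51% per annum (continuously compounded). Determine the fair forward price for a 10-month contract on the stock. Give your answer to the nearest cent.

PV(dividends) I = 3.04·e^(−0.0551·2/12) + 3.04·e^(−0.0551·5/12) + 3.04·e^(−0.0551·8/12)
I = 3.0122 + 2.9710 + 2.9304 = 8.9136
F = (S − I)·e^(rT) = (107.12 − 8.9136) · e^(0.0551·10/12)
= 98.2064 · e^0.045917 = 98.2064 × 1.046988 = C$102.82

C$102.82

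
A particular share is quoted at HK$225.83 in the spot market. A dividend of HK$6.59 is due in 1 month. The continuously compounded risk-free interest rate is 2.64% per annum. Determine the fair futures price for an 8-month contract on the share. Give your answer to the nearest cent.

PV(dividends) I = 6.59·e^(−0.0264·1/12)
I = 6.5755
F = (S − I)·e^(rT) = (225.83 − 6.5755) · e^(0.0264·8/12)
= 219.2545 · e^0.017600 = 219.2545 × 1.017756 = HK$223.15

HK$223.15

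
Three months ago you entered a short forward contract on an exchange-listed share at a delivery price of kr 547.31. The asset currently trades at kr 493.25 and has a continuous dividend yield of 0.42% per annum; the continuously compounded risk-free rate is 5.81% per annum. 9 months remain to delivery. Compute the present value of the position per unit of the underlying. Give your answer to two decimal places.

kr 32.27

Current fair forward for the remaining 9 months: F = S·e^((r − q)·T), (r − q) = 0.0581 − 0.0042 = 0.0539
F = 493.25 · e^(0.0539 × 9/12) = 493.25 × 1.041253 = 513.5980
Value of long forward = (F − K)·e^(−rT) = (513.5980 − 547.31) · e^(−0.0581·9/12)
= -33.7120 × 0.957361 = -32.27
Short position value = −(long value) = kr 32.27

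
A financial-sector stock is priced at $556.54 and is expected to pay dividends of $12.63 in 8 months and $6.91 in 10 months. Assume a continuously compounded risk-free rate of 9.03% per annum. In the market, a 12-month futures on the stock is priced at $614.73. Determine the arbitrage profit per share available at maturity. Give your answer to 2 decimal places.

PV(dividends) I = 12.63·e^(−0.0903·8/12) + 6.91·e^(−0.0903·10/12) = 18.3012
Fair futures F* = (S − I)·e^(rT) = (556.54 − 18.3012)·e^0.090300 = 538.2388 × 1.094503 = 589.1040
Market $614.73 > fair 589.1040: forward overpriced → cash-and-carry (borrow at r, buy the stock and collect the dividends, short the forward).
Profit at T = |F_mkt − F*| = |614.73 − 589.1040| = $25.63 per share

$25.63 per share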